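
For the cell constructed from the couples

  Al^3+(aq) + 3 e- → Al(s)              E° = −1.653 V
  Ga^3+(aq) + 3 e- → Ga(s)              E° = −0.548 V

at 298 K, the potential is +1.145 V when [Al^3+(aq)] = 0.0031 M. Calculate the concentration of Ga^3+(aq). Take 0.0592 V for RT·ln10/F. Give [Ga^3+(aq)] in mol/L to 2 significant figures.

With Ga³⁺/Ga at the cathode and Al³⁺/Al at the anode, E°cell = −0.548 − (−1.653) = +1.105 V (n = 3).
From the Nernst equation, log Q = n(E° − E)/0.0592 = 3·(+1.105 − (+1.145))/0.0592 = −2.027.
The balanced reaction is Ga^3+(aq) + Al(s) → Ga(s) + Al^3+(aq), so Q = [Al^3+(aq)] / [Ga^3+(aq)].
Isolating [Ga^3+(aq)] in Q = 10^{−2.027} yields log [Ga^3+(aq)] = −0.482, i.e. 0.33 M.

0.33 M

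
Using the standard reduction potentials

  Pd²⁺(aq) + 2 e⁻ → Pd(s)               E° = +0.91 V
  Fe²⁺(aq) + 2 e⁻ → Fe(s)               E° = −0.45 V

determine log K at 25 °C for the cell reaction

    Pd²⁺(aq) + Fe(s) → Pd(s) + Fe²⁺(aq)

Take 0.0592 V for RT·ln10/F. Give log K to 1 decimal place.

log K = 45.9

The Pd²⁺/Pd couple is reduced (cathode); E°cell = +0.91 − (−0.45) = +1.36 V with n = 2.
At equilibrium E = 0, so log K = nE°cell / 0.0592 = (2)(+1.36) / 0.0592 = 45.9.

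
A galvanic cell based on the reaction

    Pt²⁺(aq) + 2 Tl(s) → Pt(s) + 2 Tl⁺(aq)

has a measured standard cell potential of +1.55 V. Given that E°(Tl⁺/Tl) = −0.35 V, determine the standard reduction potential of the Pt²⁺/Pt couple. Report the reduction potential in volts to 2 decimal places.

In the reaction as written the Pt²⁺/Pt couple is reduced (cathode) and Tl⁺/Tl is oxidized (anode), so E°cell = E°(Pt²⁺/Pt) − E°(Tl⁺/Tl).
E°(Pt²⁺/Pt) = E°cell + E°(anode) = +1.55 + (−0.35) = +1.20 V.

+1.20 V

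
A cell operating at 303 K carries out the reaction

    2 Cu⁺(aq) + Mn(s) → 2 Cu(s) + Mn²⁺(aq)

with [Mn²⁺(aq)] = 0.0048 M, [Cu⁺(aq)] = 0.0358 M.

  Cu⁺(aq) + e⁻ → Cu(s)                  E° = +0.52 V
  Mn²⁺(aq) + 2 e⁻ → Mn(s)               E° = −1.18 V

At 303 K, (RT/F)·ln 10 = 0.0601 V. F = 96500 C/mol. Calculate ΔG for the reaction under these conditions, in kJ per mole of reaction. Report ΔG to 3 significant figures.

−325 kJ/mol

The standard cell potential is +0.52 − (−1.18) = +1.70 V, with n = 2 electrons in the balanced equation.
The reaction quotient is [Mn²⁺(aq)] / [Cu⁺(aq)]^2 = 3.75; by Nernst, E = +1.70 − (0.0601/2)(0.573) = +1.6828 V.
Finally ΔG = −nFE = −(2)(96500 C/mol)(+1.6828 V) = −325 kJ/mol.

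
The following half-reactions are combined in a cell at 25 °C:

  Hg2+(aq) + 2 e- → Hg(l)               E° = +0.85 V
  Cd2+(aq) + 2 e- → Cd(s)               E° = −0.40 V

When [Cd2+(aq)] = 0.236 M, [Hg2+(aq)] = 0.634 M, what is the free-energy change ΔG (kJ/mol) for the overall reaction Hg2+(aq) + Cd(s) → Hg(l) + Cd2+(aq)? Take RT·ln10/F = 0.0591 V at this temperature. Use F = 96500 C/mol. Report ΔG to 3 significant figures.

−244 kJ/mol

The standard cell potential is +0.85 − (−0.40) = +1.25 V, with n = 2 electrons in the balanced equation.
Here Q = [Cd2+(aq)] / [Hg2+(aq)] = 0.372 (log Q = −0.429), giving E = +1.25 − (0.0591/2)·(−0.429) = +1.2627 V.
ΔG = −nFE = −(2)(96500)(+1.2627) J/mol = −244 kJ/mol.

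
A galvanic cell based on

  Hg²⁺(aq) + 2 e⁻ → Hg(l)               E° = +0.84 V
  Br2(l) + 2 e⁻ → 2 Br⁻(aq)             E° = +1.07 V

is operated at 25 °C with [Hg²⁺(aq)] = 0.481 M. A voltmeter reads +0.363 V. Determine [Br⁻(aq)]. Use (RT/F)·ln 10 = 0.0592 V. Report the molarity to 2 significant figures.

With Br₂/Br⁻ at the cathode and Hg²⁺/Hg at the anode, E°cell = +1.07 − (+0.84) = +0.23 V (n = 2).
From the Nernst equation, log Q = n(E° − E)/0.0592 = 2·(+0.23 − (+0.363))/0.0592 = −4.493.
For Br2(l) + Hg(l) → 2 Br⁻(aq) + Hg²⁺(aq), the reaction quotient is Q = [Br⁻(aq)]^2·[Hg²⁺(aq)].
Substituting the known concentrations and solving, log [Br⁻(aq)] = −2.088 and [Br⁻(aq)] = 0.0082 M.

0.0082 M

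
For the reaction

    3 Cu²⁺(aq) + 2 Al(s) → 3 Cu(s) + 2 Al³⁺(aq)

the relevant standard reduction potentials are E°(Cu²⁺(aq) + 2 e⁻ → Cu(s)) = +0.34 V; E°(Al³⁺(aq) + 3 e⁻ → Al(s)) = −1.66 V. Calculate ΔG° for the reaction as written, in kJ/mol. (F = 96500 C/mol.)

−1158 kJ/mol

In the reaction as written Cu²⁺(aq) is reduced, so the Cu²⁺/Cu couple is the cathode and Al³⁺/Al is the anode.
E°cell = +0.34 − (−1.66) = +2.00 V; balancing electrons gives n = 6.
ΔG° = −nFE°cell = −(6)(96500)(+2.00) J/mol = −1158 kJ/mol.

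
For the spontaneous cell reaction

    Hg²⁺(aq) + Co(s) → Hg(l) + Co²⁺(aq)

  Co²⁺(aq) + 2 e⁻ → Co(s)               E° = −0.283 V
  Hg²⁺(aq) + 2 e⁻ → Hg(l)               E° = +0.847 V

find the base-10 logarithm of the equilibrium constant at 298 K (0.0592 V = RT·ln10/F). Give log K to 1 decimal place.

log K = 38.2

The Hg²⁺/Hg couple is reduced (cathode); E°cell = +0.847 − (−0.283) = +1.130 V with n = 2.
At equilibrium E = 0, so log K = nE°cell / 0.0592 = (2)(+1.130) / 0.0592 = 38.2.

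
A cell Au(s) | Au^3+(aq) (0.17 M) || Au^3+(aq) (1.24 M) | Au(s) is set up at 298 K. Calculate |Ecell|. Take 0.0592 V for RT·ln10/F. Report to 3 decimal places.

For a concentration cell E°cell = 0, since both electrodes use the same couple.
The compartment with the higher Au^3+(aq) concentration (1.24 M) acts as the cathode; ions are reduced there and produced at the dilute (0.17 M) anode.
With n = 3, Ecell = −(0.0592/3)·log([dilute]/[conc]) = −(0.0592/3)·log(0.17/1.24) = +0.017 V.

0.017 V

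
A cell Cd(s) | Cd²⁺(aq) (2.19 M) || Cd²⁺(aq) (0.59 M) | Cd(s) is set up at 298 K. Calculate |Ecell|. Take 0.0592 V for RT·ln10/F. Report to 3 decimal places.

For a concentration cell E°cell = 0, since both electrodes use the same couple.
The compartment with the higher Cd²⁺(aq) concentration (2.19 M) acts as the cathode; ions are reduced there and produced at the dilute (0.59 M) anode.
With n = 2, Ecell = −(0.0592/2)·log([dilute]/[conc]) = −(0.0592/2)·log(0.59/2.19) = +0.017 V.

0.017 V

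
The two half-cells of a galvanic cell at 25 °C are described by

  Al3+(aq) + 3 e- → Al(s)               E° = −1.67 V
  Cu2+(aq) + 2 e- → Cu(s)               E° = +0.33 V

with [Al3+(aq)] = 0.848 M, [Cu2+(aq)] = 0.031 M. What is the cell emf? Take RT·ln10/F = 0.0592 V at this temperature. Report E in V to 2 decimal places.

Cu²⁺/Cu is reduced (cathode, E° = +0.33 V) and Al³⁺/Al is oxidized (anode).
The standard potential is +0.33 − (−1.67) = +2.00 V and the balanced reaction transfers n = 6 electrons.
For the overall reaction 3 Cu2+(aq) + 2 Al(s) → 3 Cu(s) + 2 Al3+(aq), Q = [Al3+(aq)]^2 / [Cu2+(aq)]^3 = 2.41×10^4, giving log Q = 4.383.
Applying E = E° − (RT ln10/nF)·log Q gives +2.00 − (0.0592/6)(4.383) = +1.96 V.

+1.96 V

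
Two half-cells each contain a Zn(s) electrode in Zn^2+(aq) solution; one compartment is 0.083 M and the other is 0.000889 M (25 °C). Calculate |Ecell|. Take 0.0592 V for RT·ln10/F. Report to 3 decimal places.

0.058 V

For a concentration cell E°cell = 0, since both electrodes use the same couple.
The compartment with the higher Zn^2+(aq) concentration (0.083 M) acts as the cathode; ions are reduced there and produced at the dilute (0.000889 M) anode.
With n = 2, Ecell = −(0.0592/2)·log([dilute]/[conc]) = −(0.0592/2)·log(0.000889/0.083) = +0.058 V.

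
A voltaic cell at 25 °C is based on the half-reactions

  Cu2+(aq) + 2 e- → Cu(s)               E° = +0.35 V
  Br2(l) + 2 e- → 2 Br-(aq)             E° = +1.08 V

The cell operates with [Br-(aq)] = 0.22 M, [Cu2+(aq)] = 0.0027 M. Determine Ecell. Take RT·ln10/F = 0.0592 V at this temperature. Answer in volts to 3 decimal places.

+0.845 V

Br₂/Br⁻ is reduced (cathode, E° = +1.08 V) and Cu²⁺/Cu is oxidized (anode).
E°cell = +1.08 − (+0.35) = +0.73 V, with n = 2 electrons transferred.
For the overall reaction Br2(l) + Cu(s) → 2 Br-(aq) + Cu2+(aq), Q = [Br-(aq)]^2·[Cu2+(aq)] = 0.000131, giving log Q = −3.884.
Applying E = E° − (RT ln10/nF)·log Q gives +0.73 − (0.0592/2)(−3.884) = +0.845 V.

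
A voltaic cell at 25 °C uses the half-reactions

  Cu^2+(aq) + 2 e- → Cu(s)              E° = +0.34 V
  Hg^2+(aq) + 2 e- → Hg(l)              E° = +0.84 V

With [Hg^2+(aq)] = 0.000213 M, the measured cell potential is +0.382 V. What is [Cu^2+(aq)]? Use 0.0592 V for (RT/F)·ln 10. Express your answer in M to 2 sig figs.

With Hg²⁺/Hg at the cathode and Cu²⁺/Cu at the anode, E°cell = +0.84 − (+0.34) = +0.50 V (n = 2).
Since E = E° − (0.0592/n)·log Q, log Q = n(E° − E)/0.0592 = 3.986.
The balanced reaction is Hg^2+(aq) + Cu(s) → Hg(l) + Cu^2+(aq), so Q = [Cu^2+(aq)] / [Hg^2+(aq)].
Solving for the unknown gives log [Cu^2+(aq)] = 0.314, so [Cu^2+(aq)] ≈ 2.1 M.

2.1 M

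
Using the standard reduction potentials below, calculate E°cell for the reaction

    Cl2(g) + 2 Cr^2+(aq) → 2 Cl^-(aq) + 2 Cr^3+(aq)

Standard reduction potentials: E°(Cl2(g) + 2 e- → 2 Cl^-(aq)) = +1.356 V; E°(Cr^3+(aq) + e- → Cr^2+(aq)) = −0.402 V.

+1.758 V

In the reaction as written, Cl2(g) is reduced (cathode) and Cr^3+(aq) is produced by oxidation at the anode.
E°cell = E°(cathode) − E°(anode) = +1.356 − (−0.402) = +1.758 V.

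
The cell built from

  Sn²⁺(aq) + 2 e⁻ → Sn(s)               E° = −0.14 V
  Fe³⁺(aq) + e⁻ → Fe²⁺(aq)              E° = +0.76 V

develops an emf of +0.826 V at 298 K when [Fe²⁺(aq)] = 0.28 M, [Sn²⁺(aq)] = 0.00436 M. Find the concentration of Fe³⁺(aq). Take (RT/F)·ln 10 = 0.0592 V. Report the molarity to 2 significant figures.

Fe³⁺/Fe²⁺ is the cathode (higher E°); E°cell = +0.76 − (−0.14) = +0.90 V with n = 2.
Rearranging E = E° − (0.0592/n)·log Q gives log Q = 2(+0.90 − (+0.826))/0.0592 = 2.500.
Balancing electrons gives 2 Fe³⁺(aq) + Sn(s) → 2 Fe²⁺(aq) + Sn²⁺(aq); thus Q = ([Fe²⁺(aq)]^2·[Sn²⁺(aq)]) / [Fe³⁺(aq)]^2.
Isolating [Fe³⁺(aq)] in Q = 10^{2.500} yields log [Fe³⁺(aq)] = −2.983, i.e. 0.0010 M.

0.0010 M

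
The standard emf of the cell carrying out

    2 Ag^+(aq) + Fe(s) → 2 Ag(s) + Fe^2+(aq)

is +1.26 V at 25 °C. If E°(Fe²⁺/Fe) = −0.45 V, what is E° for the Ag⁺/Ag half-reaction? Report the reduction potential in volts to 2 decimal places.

In the reaction as written the Ag⁺/Ag couple is reduced (cathode) and Fe²⁺/Fe is oxidized (anode), so E°cell = E°(Ag⁺/Ag) − E°(Fe²⁺/Fe).
E°(Ag⁺/Ag) = E°cell + E°(anode) = +1.26 + (−0.45) = +0.81 V.

+0.81 V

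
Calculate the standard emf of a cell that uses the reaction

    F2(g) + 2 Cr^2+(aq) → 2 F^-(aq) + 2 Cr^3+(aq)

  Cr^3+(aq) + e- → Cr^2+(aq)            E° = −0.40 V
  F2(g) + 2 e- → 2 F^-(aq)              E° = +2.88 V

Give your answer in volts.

+3.28 V

In the reaction as written, F2(g) is reduced (cathode) and Cr^3+(aq) is produced by oxidation at the anode.
E°cell = E°(cathode) − E°(anode) = +2.88 − (−0.40) = +3.28 V.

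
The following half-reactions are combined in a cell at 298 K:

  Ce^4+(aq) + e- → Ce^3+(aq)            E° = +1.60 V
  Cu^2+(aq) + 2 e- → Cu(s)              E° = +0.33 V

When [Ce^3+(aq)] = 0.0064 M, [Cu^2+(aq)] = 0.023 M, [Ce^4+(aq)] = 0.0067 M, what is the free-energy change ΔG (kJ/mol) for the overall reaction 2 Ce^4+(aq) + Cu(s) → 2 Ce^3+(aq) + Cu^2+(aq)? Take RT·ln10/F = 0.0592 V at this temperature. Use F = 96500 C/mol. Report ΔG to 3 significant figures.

With Ce⁴⁺/Ce³⁺ reduced at the cathode, E°cell = +1.60 − (+0.33) = +1.27 V and n = 2.
The reaction quotient is ([Ce^3+(aq)]^2·[Cu^2+(aq)]) / [Ce^4+(aq)]^2 = 0.021; by Nernst, E = +1.27 − (0.0592/2)(−1.678) = +1.3197 V.
ΔG = −nFE = −(2)(96500)(+1.3197) J/mol = −255 kJ/mol.

−255 kJ/mol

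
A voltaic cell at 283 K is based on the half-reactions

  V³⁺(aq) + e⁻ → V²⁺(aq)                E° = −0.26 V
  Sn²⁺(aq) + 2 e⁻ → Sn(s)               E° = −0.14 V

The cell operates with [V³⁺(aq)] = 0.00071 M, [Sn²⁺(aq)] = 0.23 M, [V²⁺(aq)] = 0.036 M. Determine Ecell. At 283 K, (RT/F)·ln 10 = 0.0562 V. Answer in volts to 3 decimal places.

+0.198 V

Sn²⁺/Sn is reduced (cathode, E° = −0.14 V) and V³⁺/V²⁺ is oxidized (anode).
E°cell = −0.14 − (−0.26) = +0.12 V, with n = 2 electrons transferred.
The balanced reaction is Sn²⁺(aq) + 2 V²⁺(aq) → Sn(s) + 2 V³⁺(aq), so Q = [V³⁺(aq)]^2 / ([Sn²⁺(aq)]·[V²⁺(aq)]^2) = 0.00169 and log Q = −2.772.
E = E° − (0.0562/n)·log Q = +0.12 − (0.0562/2)(−2.772) = +0.198 V.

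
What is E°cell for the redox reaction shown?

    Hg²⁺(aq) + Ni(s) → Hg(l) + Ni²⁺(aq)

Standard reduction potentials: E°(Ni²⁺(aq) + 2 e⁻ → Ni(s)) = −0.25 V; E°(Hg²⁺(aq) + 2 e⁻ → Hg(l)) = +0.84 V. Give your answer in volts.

Hg²⁺(aq) gains electrons, so the Hg²⁺/Hg couple is the cathode; the Ni²⁺/Ni couple is the anode.
E°cell = E°(cathode) − E°(anode) = +0.84 − (−0.25) = +1.09 V.

+1.09 V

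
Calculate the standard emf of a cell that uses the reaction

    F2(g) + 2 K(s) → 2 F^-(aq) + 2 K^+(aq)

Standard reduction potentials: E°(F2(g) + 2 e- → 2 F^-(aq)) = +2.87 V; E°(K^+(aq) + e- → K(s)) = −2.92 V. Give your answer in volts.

+5.79 V

In the reaction as written, F2(g) is reduced (cathode) and K^+(aq) is produced by oxidation at the anode.
E°cell = E°(cathode) − E°(anode) = +2.87 − (−2.92) = +5.79 V.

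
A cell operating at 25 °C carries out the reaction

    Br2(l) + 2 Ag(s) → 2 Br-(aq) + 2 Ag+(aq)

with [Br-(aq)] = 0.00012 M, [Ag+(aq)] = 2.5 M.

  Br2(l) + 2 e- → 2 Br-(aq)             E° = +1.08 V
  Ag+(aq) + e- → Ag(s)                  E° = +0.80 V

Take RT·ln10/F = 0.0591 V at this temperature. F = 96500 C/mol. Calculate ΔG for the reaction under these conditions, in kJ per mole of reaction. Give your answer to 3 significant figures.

With Br₂/Br⁻ reduced at the cathode, E°cell = +1.08 − (+0.80) = +0.28 V and n = 2.
Here Q = [Br-(aq)]^2·[Ag+(aq)]^2 = 9×10^−8 (log Q = −7.046), giving E = +0.28 − (0.0591/2)·(−7.046) = +0.4882 V.
Finally ΔG = −nFE = −(2)(96500 C/mol)(+0.4882 V) = −94.2 kJ/mol.

−94.2 kJ/mol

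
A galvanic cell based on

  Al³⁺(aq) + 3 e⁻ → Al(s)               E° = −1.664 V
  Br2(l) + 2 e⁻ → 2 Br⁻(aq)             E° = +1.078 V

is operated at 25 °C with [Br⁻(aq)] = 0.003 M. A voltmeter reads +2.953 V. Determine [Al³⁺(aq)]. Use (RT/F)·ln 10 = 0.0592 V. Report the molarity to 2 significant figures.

With Br₂/Br⁻ at the cathode and Al³⁺/Al at the anode, E°cell = +1.078 − (−1.664) = +2.742 V (n = 6).
Rearranging E = E° − (0.0592/n)·log Q gives log Q = 6(+2.742 − (+2.953))/0.0592 = −21.385.
The balanced reaction is 3 Br2(l) + 2 Al(s) → 6 Br⁻(aq) + 2 Al³⁺(aq), so Q = [Br⁻(aq)]^6·[Al³⁺(aq)]^2.
Solving for the unknown gives log [Al³⁺(aq)] = −3.124, so [Al³⁺(aq)] ≈ 0.00075 M.

0.00075 M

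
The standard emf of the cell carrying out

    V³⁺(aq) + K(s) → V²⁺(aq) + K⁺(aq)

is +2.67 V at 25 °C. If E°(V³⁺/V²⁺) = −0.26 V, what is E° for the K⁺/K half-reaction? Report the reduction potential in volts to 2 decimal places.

In the reaction as written the V³⁺/V²⁺ couple is reduced (cathode) and K⁺/K is oxidized (anode), so E°cell = E°(V³⁺/V²⁺) − E°(K⁺/K).
E°(K⁺/K) = E°(cathode) − E°cell = −0.26 − (+2.67) = −2.93 V.

−2.93 V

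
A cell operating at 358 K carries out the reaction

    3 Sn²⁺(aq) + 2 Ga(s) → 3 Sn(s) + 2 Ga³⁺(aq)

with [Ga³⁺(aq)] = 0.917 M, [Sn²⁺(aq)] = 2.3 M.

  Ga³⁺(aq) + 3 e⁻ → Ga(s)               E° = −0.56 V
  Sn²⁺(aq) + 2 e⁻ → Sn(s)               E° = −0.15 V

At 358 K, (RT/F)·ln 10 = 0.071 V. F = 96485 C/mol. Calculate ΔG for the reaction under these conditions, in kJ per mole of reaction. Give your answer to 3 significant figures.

With Sn²⁺/Sn reduced at the cathode, E°cell = −0.15 − (−0.56) = +0.41 V and n = 6.
Here Q = [Ga³⁺(aq)]^2 / [Sn²⁺(aq)]^3 = 0.0691 (log Q = −1.160), giving E = +0.41 − (0.071/6)·(−1.160) = +0.4237 V.
ΔG = −nFE = −(6)(96485)(+0.4237) J/mol = −245 kJ/mol.

−245 kJ/mol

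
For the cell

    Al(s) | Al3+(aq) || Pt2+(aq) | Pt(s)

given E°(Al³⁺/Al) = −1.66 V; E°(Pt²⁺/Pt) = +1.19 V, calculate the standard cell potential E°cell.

By convention the left-hand electrode in cell notation is the anode (oxidation) and the right-hand electrode is the cathode (reduction).
E°cell = E°(right) − E°(left) = +1.19 − (−1.66) = +2.85 V.

+2.85 V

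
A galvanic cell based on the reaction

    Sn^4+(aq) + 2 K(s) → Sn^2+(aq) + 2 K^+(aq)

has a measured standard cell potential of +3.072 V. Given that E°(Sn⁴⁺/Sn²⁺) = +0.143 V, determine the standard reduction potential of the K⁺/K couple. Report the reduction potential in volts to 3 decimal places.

In the reaction as written the Sn⁴⁺/Sn²⁺ couple is reduced (cathode) and K⁺/K is oxidized (anode), so E°cell = E°(Sn⁴⁺/Sn²⁺) − E°(K⁺/K).
E°(K⁺/K) = E°(cathode) − E°cell = +0.143 − (+3.072) = −2.929 V.

−2.929 V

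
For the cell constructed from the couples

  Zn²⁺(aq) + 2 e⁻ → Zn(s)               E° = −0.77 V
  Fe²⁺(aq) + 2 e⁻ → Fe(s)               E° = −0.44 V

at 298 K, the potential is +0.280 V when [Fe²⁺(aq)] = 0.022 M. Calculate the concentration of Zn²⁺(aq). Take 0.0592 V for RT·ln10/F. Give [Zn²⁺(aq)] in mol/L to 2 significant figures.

1.1 M

With Fe²⁺/Fe at the cathode and Zn²⁺/Zn at the anode, E°cell = −0.44 − (−0.77) = +0.33 V (n = 2).
Rearranging E = E° − (0.0592/n)·log Q gives log Q = 2(+0.33 − (+0.280))/0.0592 = 1.689.
Balancing electrons gives Fe²⁺(aq) + Zn(s) → Fe(s) + Zn²⁺(aq); thus Q = [Zn²⁺(aq)] / [Fe²⁺(aq)].
Substituting the known concentrations and solving, log [Zn²⁺(aq)] = 0.031 and [Zn²⁺(aq)] = 1.1 M.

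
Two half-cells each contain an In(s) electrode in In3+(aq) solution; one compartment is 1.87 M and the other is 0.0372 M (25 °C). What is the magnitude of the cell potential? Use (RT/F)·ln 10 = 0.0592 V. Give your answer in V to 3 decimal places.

0.034 V

For a concentration cell E°cell = 0, since both electrodes use the same couple.
The compartment with the higher In3+(aq) concentration (1.87 M) acts as the cathode; ions are reduced there and produced at the dilute (0.0372 M) anode.
With n = 3, Ecell = −(0.0592/3)·log([dilute]/[conc]) = −(0.0592/3)·log(0.0372/1.87) = +0.034 V.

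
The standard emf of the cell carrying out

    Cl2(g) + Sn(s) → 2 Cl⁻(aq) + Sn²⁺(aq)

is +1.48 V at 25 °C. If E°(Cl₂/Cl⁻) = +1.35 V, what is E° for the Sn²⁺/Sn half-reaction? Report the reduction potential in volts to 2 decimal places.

In the reaction as written the Cl₂/Cl⁻ couple is reduced (cathode) and Sn²⁺/Sn is oxidized (anode), so E°cell = E°(Cl₂/Cl⁻) − E°(Sn²⁺/Sn).
E°(Sn²⁺/Sn) = E°(cathode) − E°cell = +1.35 − (+1.48) = −0.13 V.

−0.13 V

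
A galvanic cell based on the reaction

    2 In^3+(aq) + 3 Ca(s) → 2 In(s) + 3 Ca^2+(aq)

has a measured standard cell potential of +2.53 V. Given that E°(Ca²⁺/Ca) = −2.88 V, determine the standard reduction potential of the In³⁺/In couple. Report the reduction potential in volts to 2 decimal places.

−0.35 V

In the reaction as written the In³⁺/In couple is reduced (cathode) and Ca²⁺/Ca is oxidized (anode), so E°cell = E°(In³⁺/In) − E°(Ca²⁺/Ca).
E°(In³⁺/In) = E°cell + E°(anode) = +2.53 + (−2.88) = −0.35 V.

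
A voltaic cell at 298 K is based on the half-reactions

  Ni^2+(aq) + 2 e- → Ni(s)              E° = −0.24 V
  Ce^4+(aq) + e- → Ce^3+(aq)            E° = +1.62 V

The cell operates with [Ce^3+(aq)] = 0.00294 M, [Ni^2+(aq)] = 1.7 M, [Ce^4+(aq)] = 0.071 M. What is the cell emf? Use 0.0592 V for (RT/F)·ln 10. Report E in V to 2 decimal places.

+1.94 V

The Ce⁴⁺/Ce³⁺ couple has the more positive E°, so it is the cathode; Ni²⁺/Ni is the anode.
E°cell = E°cat − E°an = +1.62 − (−0.24) = +1.86 V; n = 2.
For the overall reaction 2 Ce^4+(aq) + Ni(s) → 2 Ce^3+(aq) + Ni^2+(aq), Q = ([Ce^3+(aq)]^2·[Ni^2+(aq)]) / [Ce^4+(aq)]^2 = 0.00291, giving log Q = −2.535.
By the Nernst equation, E = +1.86 − (0.0592/2)·(−2.535) = +1.94 V.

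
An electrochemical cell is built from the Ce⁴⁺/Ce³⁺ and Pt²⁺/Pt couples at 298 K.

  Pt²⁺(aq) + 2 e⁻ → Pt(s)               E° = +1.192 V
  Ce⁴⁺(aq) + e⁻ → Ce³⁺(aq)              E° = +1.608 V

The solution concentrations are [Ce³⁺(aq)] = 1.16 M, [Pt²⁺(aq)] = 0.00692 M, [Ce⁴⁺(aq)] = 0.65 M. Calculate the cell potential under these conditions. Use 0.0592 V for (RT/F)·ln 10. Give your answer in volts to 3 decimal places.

+0.465 V

Ce⁴⁺/Ce³⁺ is reduced (cathode, E° = +1.608 V) and Pt²⁺/Pt is oxidized (anode).
E°cell = +1.608 − (+1.192) = +0.416 V, with n = 2 electrons transferred.
Balancing gives 2 Ce⁴⁺(aq) + Pt(s) → 2 Ce³⁺(aq) + Pt²⁺(aq); hence Q = ([Ce³⁺(aq)]^2·[Pt²⁺(aq)]) / [Ce⁴⁺(aq)]^2 = 0.022 (log Q = −1.657).
By the Nernst equation, E = +0.416 − (0.0592/2)·(−1.657) = +0.465 V.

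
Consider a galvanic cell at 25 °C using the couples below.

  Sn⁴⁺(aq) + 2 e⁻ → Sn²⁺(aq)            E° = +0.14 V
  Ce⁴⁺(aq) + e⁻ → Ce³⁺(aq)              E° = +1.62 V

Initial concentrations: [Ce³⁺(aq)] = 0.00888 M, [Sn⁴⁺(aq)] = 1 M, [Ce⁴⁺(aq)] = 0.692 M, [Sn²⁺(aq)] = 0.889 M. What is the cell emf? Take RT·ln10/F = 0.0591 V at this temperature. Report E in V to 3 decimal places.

+1.590 V

Ce⁴⁺/Ce³⁺ is reduced (cathode, E° = +1.62 V) and Sn⁴⁺/Sn²⁺ is oxidized (anode).
The standard potential is +1.62 − (+0.14) = +1.48 V and the balanced reaction transfers n = 2 electrons.
Balancing gives 2 Ce⁴⁺(aq) + Sn²⁺(aq) → 2 Ce³⁺(aq) + Sn⁴⁺(aq); hence Q = ([Ce³⁺(aq)]^2·[Sn⁴⁺(aq)]) / ([Ce⁴⁺(aq)]^2·[Sn²⁺(aq)]) = 0.000185 (log Q = −3.732).
By the Nernst equation, E = +1.48 − (0.0591/2)·(−3.732) = +1.590 V.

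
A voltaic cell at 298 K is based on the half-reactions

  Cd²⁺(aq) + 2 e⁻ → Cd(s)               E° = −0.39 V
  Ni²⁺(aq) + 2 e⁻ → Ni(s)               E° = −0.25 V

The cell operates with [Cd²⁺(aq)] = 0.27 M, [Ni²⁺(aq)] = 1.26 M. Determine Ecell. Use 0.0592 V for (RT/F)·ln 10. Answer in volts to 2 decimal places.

The Ni²⁺/Ni couple has the more positive E°, so it is the cathode; Cd²⁺/Cd is the anode.
E°cell = −0.25 − (−0.39) = +0.14 V, with n = 2 electrons transferred.
For the overall reaction Ni²⁺(aq) + Cd(s) → Ni(s) + Cd²⁺(aq), Q = [Cd²⁺(aq)] / [Ni²⁺(aq)] = 0.214, giving log Q = −0.669.
Applying E = E° − (RT ln10/nF)·log Q gives +0.14 − (0.0592/2)(−0.669) = +0.16 V.

+0.16 V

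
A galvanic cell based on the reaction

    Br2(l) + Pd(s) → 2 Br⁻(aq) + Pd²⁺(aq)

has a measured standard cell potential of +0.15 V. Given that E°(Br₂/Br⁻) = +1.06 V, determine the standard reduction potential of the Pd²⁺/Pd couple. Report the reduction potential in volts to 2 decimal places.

+0.91 V

In the reaction as written the Br₂/Br⁻ couple is reduced (cathode) and Pd²⁺/Pd is oxidized (anode), so E°cell = E°(Br₂/Br⁻) − E°(Pd²⁺/Pd).
E°(Pd²⁺/Pd) = E°(cathode) − E°cell = +1.06 − (+0.15) = +0.91 V.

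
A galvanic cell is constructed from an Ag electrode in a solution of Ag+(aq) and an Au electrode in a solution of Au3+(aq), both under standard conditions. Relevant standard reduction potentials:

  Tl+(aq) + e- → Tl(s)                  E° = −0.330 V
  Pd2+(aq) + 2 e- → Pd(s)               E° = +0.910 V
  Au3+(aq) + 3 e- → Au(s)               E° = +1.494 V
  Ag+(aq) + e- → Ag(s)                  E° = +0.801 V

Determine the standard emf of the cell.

The Au³⁺/Au couple has the higher E°, so Au ion is reduced (cathode) and Ag is oxidized (anode).
E°cell = E°(cathode) − E°(anode) = +1.494 − (+0.801) = +0.693 V.

+0.693 V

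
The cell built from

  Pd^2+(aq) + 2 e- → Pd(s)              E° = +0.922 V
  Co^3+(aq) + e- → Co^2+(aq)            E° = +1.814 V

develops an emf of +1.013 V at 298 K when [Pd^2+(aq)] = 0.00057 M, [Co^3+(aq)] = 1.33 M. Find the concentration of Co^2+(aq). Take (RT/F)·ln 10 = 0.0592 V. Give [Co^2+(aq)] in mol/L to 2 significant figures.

0.50 M

The Co³⁺/Co²⁺ couple has the larger reduction potential, so it is the cathode: E°cell = +1.814 − (+0.922) = +0.892 V and n = 2.
Rearranging E = E° − (0.0592/n)·log Q gives log Q = 2(+0.892 − (+1.013))/0.0592 = −4.088.
Balancing electrons gives 2 Co^3+(aq) + Pd(s) → 2 Co^2+(aq) + Pd^2+(aq); thus Q = ([Co^2+(aq)]^2·[Pd^2+(aq)]) / [Co^3+(aq)]^2.
Substituting the known concentrations and solving, log [Co^2+(aq)] = −0.298 and [Co^2+(aq)] = 0.50 M.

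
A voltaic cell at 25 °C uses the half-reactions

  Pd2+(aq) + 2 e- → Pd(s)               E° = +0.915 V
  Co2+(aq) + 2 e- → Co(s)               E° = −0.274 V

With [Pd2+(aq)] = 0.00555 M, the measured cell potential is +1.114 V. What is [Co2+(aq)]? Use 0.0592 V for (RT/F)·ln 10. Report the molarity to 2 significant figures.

1.9 M

The Pd²⁺/Pd couple has the larger reduction potential, so it is the cathode: E°cell = +0.915 − (−0.274) = +1.189 V and n = 2.
Since E = E° − (0.0592/n)·log Q, log Q = n(E° − E)/0.0592 = 2.534.
The balanced reaction is Pd2+(aq) + Co(s) → Pd(s) + Co2+(aq), so Q = [Co2+(aq)] / [Pd2+(aq)].
Isolating [Co2+(aq)] in Q = 10^{2.534} yields log [Co2+(aq)] = 0.278, i.e. 1.9 M.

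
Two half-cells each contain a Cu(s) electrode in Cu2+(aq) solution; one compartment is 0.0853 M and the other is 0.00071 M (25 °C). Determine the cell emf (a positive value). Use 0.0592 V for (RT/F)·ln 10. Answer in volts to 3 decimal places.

For a concentration cell E°cell = 0, since both electrodes use the same couple.
The compartment with the higher Cu2+(aq) concentration (0.0853 M) acts as the cathode; ions are reduced there and produced at the dilute (0.00071 M) anode.
With n = 2, Ecell = −(0.0592/2)·log([dilute]/[conc]) = −(0.0592/2)·log(0.00071/0.0853) = +0.062 V.

0.062 V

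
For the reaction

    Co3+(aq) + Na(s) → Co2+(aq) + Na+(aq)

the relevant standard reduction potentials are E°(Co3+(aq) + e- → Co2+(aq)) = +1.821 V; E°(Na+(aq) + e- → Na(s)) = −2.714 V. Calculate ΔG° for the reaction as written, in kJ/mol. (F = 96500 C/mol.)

In the reaction as written Co3+(aq) is reduced, so the Co³⁺/Co²⁺ couple is the cathode and Na⁺/Na is the anode.
E°cell = +1.821 − (−2.714) = +4.535 V; balancing electrons gives n = 1.
ΔG° = −nFE°cell = −(1)(96500)(+4.535) J/mol = −438 kJ/mol.

−438 kJ/mol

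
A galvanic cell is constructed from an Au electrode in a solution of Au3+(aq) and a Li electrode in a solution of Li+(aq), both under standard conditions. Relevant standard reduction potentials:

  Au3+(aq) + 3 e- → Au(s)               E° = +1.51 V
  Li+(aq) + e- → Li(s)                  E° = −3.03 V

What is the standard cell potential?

+4.54 V

Of the two couples in this cell, the one with the more positive reduction potential is reduced at the cathode: here that is Au³⁺/Au (+1.51 V); Li⁺/Li (−3.03 V) is the anode.
E°cell = E°(cathode) − E°(anode) = +1.51 − (−3.03) = +4.54 V.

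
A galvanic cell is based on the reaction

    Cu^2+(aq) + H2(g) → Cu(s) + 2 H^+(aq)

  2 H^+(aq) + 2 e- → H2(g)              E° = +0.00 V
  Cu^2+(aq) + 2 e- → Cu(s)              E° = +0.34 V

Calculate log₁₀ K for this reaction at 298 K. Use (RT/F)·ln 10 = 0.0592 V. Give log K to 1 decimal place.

log K = 11.5

The Cu²⁺/Cu couple is reduced (cathode); E°cell = +0.34 − (+0.00) = +0.34 V with n = 2.
At equilibrium E = 0, so log K = nE°cell / 0.0592 = (2)(+0.34) / 0.0592 = 11.5.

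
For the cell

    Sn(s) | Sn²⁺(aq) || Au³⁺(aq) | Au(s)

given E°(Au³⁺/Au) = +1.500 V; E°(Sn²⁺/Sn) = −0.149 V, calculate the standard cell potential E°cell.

+1.649 V

By convention the left-hand electrode in cell notation is the anode (oxidation) and the right-hand electrode is the cathode (reduction).
E°cell = E°(right) − E°(left) = +1.500 − (−0.149) = +1.649 V.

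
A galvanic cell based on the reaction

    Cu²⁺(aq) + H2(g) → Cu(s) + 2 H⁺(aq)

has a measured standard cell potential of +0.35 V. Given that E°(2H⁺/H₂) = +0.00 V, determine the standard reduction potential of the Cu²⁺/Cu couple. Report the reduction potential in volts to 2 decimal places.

In the reaction as written the Cu²⁺/Cu couple is reduced (cathode) and 2H⁺/H₂ is oxidized (anode), so E°cell = E°(Cu²⁺/Cu) − E°(2H⁺/H₂).
E°(Cu²⁺/Cu) = E°cell + E°(anode) = +0.35 + (+0.00) = +0.35 V.

+0.35 V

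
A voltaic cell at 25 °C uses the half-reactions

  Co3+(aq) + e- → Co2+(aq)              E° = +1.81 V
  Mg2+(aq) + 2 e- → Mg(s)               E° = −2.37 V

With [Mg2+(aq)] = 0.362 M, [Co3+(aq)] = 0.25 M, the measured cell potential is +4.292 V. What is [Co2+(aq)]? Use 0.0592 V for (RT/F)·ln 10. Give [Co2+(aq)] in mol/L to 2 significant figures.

With Co³⁺/Co²⁺ at the cathode and Mg²⁺/Mg at the anode, E°cell = +1.81 − (−2.37) = +4.18 V (n = 2).
Since E = E° − (0.0592/n)·log Q, log Q = n(E° − E)/0.0592 = −3.784.
For 2 Co3+(aq) + Mg(s) → 2 Co2+(aq) + Mg2+(aq), the reaction quotient is Q = ([Co2+(aq)]^2·[Mg2+(aq)]) / [Co3+(aq)]^2.
Isolating [Co2+(aq)] in Q = 10^{−3.784} yields log [Co2+(aq)] = −2.273, i.e. 0.0053 M.

0.0053 M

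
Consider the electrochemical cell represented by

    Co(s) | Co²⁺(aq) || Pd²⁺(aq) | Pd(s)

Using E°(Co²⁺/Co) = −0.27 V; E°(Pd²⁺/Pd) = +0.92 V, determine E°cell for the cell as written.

By convention the left-hand electrode in cell notation is the anode (oxidation) and the right-hand electrode is the cathode (reduction).
E°cell = E°(right) − E°(left) = +0.92 − (−0.27) = +1.19 V.

+1.19 V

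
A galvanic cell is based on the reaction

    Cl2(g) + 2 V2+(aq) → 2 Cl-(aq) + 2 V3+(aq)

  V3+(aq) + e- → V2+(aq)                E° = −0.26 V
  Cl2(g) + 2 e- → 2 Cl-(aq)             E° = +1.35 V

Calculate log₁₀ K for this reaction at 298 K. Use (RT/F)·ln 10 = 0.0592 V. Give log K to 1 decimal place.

log K = 54.4

The Cl₂/Cl⁻ couple is reduced (cathode); E°cell = +1.35 − (−0.26) = +1.61 V with n = 2.
At equilibrium E = 0, so log K = nE°cell / 0.0592 = (2)(+1.61) / 0.0592 = 54.4.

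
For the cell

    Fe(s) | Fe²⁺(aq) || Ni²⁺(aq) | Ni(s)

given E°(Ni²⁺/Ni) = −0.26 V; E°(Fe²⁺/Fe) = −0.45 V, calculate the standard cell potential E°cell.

By convention the left-hand electrode in cell notation is the anode (oxidation) and the right-hand electrode is the cathode (reduction).
E°cell = E°(right) − E°(left) = −0.26 − (−0.45) = +0.19 V.

+0.19 V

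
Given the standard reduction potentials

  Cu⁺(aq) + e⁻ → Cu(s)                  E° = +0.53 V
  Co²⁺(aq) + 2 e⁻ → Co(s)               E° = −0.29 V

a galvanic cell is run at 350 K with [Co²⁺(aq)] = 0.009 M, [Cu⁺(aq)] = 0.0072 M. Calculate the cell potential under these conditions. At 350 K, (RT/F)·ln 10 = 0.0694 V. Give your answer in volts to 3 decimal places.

+0.742 V

Cu⁺/Cu is reduced (cathode, E° = +0.53 V) and Co²⁺/Co is oxidized (anode).
The standard potential is +0.53 − (−0.29) = +0.82 V and the balanced reaction transfers n = 2 electrons.
The balanced reaction is 2 Cu⁺(aq) + Co(s) → 2 Cu(s) + Co²⁺(aq), so Q = [Co²⁺(aq)] / [Cu⁺(aq)]^2 = 174 and log Q = 2.240.
Applying E = E° − (RT ln10/nF)·log Q gives +0.82 − (0.0694/2)(2.240) = +0.742 V.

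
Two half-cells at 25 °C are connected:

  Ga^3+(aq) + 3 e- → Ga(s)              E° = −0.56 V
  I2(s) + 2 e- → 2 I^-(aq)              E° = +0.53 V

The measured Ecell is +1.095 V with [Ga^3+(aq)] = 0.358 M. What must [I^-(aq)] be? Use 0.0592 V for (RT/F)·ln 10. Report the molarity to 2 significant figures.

I₂/I⁻ is the cathode (higher E°); E°cell = +0.53 − (−0.56) = +1.09 V with n = 6.
Since E = E° − (0.0592/n)·log Q, log Q = n(E° − E)/0.0592 = −0.507.
The balanced reaction is 3 I2(s) + 2 Ga(s) → 6 I^-(aq) + 2 Ga^3+(aq), so Q = [I^-(aq)]^6·[Ga^3+(aq)]^2.
Solving for the unknown gives log [I^-(aq)] = 0.064, so [I^-(aq)] ≈ 1.2 M.

1.2 M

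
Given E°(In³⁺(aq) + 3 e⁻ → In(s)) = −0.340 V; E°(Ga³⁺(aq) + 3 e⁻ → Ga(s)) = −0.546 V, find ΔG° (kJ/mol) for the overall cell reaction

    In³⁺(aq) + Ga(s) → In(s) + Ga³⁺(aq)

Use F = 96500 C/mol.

In the reaction as written In³⁺(aq) is reduced, so the In³⁺/In couple is the cathode and Ga³⁺/Ga is the anode.
E°cell = −0.340 − (−0.546) = +0.206 V; balancing electrons gives n = 3.
ΔG° = −nFE°cell = −(3)(96500)(+0.206) J/mol = −59.6 kJ/mol.

−59.6 kJ/mol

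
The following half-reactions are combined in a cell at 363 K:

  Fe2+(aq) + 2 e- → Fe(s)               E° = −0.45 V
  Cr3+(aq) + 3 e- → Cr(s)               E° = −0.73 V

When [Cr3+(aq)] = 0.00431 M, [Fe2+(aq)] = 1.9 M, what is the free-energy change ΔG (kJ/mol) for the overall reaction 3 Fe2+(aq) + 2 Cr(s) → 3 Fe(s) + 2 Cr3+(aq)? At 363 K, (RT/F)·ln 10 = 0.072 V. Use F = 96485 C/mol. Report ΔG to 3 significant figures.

With Fe²⁺/Fe reduced at the cathode, E°cell = −0.45 − (−0.73) = +0.28 V and n = 6.
Q = [Cr3+(aq)]^2 / [Fe2+(aq)]^3 = 2.71×10^−6, so log Q = −5.567 and E = +0.28 − (0.072/6)(−5.567) = +0.3468 V.
Then ΔG = −nFE = −6 × 96485 × +0.3468 J/mol = −201 kJ/mol.

−201 kJ/mol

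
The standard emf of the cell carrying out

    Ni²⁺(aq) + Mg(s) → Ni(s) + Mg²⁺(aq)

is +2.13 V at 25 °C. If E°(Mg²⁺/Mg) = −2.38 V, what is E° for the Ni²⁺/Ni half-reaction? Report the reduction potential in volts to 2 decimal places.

−0.25 V

In the reaction as written the Ni²⁺/Ni couple is reduced (cathode) and Mg²⁺/Mg is oxidized (anode), so E°cell = E°(Ni²⁺/Ni) − E°(Mg²⁺/Mg).
E°(Ni²⁺/Ni) = E°cell + E°(anode) = +2.13 + (−2.38) = −0.25 V.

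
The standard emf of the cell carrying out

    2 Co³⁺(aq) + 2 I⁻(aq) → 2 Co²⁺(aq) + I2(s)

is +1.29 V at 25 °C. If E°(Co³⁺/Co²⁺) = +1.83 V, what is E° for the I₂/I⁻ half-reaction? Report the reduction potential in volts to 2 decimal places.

+0.54 V

In the reaction as written the Co³⁺/Co²⁺ couple is reduced (cathode) and I₂/I⁻ is oxidized (anode), so E°cell = E°(Co³⁺/Co²⁺) − E°(I₂/I⁻).
E°(I₂/I⁻) = E°(cathode) − E°cell = +1.83 − (+1.29) = +0.54 V.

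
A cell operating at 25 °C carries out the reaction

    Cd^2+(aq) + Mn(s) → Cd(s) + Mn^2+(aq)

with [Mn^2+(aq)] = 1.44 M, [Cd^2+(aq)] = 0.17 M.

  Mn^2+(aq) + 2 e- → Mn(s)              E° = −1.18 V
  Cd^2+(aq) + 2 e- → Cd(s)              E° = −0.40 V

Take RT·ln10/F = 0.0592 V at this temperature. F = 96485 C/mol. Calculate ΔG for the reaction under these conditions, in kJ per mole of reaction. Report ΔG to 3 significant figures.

With Cd²⁺/Cd reduced at the cathode, E°cell = −0.40 − (−1.18) = +0.78 V and n = 2.
Q = [Mn^2+(aq)] / [Cd^2+(aq)] = 8.47, so log Q = 0.928 and E = +0.78 − (0.0592/2)(0.928) = +0.7525 V.
Then ΔG = −nFE = −2 × 96485 × +0.7525 J/mol = −145 kJ/mol.

−145 kJ/mol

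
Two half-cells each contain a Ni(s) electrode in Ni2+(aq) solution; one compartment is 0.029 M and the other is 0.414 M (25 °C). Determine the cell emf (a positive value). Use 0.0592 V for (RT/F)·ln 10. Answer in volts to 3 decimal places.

0.034 V

For a concentration cell E°cell = 0, since both electrodes use the same couple.
The compartment with the higher Ni2+(aq) concentration (0.414 M) acts as the cathode; ions are reduced there and produced at the dilute (0.029 M) anode.
With n = 2, Ecell = −(0.0592/2)·log([dilute]/[conc]) = −(0.0592/2)·log(0.029/0.414) = +0.034 V.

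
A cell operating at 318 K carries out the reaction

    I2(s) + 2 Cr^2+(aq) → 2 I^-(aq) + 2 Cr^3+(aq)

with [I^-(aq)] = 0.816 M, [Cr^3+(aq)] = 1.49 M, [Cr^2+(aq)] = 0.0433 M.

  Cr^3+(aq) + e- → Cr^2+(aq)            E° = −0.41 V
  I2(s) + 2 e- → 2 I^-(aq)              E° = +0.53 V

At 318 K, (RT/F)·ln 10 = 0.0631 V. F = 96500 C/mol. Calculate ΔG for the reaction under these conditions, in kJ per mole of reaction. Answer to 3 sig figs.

With I₂/I⁻ reduced at the cathode, E°cell = +0.53 − (−0.41) = +0.94 V and n = 2.
Here Q = ([I^-(aq)]^2·[Cr^3+(aq)]^2) / [Cr^2+(aq)]^2 = 788 (log Q = 2.897), giving E = +0.94 − (0.0631/2)·(2.897) = +0.8486 V.
Then ΔG = −nFE = −2 × 96500 × +0.8486 J/mol = −164 kJ/mol.

−164 kJ/mol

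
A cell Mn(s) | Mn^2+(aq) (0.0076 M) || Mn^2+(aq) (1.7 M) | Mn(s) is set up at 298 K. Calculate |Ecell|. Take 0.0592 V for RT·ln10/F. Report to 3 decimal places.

For a concentration cell E°cell = 0, since both electrodes use the same couple.
The compartment with the higher Mn^2+(aq) concentration (1.7 M) acts as the cathode; ions are reduced there and produced at the dilute (0.0076 M) anode.
With n = 2, Ecell = −(0.0592/2)·log([dilute]/[conc]) = −(0.0592/2)·log(0.0076/1.7) = +0.070 V.

0.070 V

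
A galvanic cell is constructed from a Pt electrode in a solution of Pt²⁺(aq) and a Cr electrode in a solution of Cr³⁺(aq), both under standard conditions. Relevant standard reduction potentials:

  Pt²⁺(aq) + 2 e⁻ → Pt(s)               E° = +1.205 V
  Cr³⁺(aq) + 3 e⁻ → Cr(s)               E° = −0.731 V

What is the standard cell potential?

Of the two couples in this cell, the one with the more positive reduction potential is reduced at the cathode: here that is Pt²⁺/Pt (+1.205 V); Cr³⁺/Cr (−0.731 V) is the anode.
E°cell = E°(cathode) − E°(anode) = +1.205 − (−0.731) = +1.936 V.

+1.936 V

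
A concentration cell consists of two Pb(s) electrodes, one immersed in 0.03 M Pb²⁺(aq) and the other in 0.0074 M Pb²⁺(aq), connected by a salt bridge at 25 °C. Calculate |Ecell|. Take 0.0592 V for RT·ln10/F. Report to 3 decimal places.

For a concentration cell E°cell = 0, since both electrodes use the same couple.
The compartment with the higher Pb²⁺(aq) concentration (0.03 M) acts as the cathode; ions are reduced there and produced at the dilute (0.0074 M) anode.
With n = 2, Ecell = −(0.0592/2)·log([dilute]/[conc]) = −(0.0592/2)·log(0.0074/0.03) = +0.018 V.

0.018 V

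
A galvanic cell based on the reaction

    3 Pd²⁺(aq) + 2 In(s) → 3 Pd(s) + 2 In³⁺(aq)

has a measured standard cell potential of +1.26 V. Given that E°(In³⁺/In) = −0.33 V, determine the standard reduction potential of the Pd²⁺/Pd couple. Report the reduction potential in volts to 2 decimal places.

+0.93 V

In the reaction as written the Pd²⁺/Pd couple is reduced (cathode) and In³⁺/In is oxidized (anode), so E°cell = E°(Pd²⁺/Pd) − E°(In³⁺/In).
E°(Pd²⁺/Pd) = E°cell + E°(anode) = +1.26 + (−0.33) = +0.93 V.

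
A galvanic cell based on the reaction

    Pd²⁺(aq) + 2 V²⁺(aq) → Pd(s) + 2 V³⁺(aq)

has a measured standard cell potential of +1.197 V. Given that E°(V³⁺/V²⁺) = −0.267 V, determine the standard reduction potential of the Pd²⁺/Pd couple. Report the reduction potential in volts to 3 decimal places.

+0.930 V

In the reaction as written the Pd²⁺/Pd couple is reduced (cathode) and V³⁺/V²⁺ is oxidized (anode), so E°cell = E°(Pd²⁺/Pd) − E°(V³⁺/V²⁺).
E°(Pd²⁺/Pd) = E°cell + E°(anode) = +1.197 + (−0.267) = +0.930 V.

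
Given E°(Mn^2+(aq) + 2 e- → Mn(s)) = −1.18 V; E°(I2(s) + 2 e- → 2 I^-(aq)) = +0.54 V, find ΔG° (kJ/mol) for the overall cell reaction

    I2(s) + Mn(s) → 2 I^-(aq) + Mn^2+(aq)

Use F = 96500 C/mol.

−332 kJ/mol

In the reaction as written I2(s) is reduced, so the I₂/I⁻ couple is the cathode and Mn²⁺/Mn is the anode.
E°cell = +0.54 − (−1.18) = +1.72 V; balancing electrons gives n = 2.
ΔG° = −nFE°cell = −(2)(96500)(+1.72) J/mol = −332 kJ/mol.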